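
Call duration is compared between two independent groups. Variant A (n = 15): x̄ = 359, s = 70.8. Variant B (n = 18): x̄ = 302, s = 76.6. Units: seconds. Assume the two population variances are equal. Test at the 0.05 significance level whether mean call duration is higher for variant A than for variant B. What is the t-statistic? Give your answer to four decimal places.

2.2022

Let group 1 = variant A, group 2 = variant B. H0: μ_1 = μ_2; H1: μ_1 > μ_2 (two-sample pooled-variance t-test, right-tailed).
s_p² = [(15−1)·70.8² + (18−1)·76.6²]/(15+18−2) = 5481.47
t = (359 − 302)/√[5481.47·(1/15 + 1/18)] = 2.2022
df = n₁ + n₂ − 2 = 31
p-value = P(T ≥ 2.2022) ≈ 0.018
Since p ≈ 0.018 < α = 0.05, reject H0; the evidence is statistically significant.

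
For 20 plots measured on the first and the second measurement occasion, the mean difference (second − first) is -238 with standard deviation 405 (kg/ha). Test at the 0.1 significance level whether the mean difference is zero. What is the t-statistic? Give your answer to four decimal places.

H0: μ_d = 0; H1: μ_d ≠ 0 (paired t-test on the differences, two-sided).
t = d̄/(s_d/√n) = -238/(405/√20) = -2.6281
df = n − 1 = 19
Two-sided p-value ≈ 0.017
Since p ≈ 0.017 < α = 0.1, reject H0; the evidence is statistically significant.

-2.6281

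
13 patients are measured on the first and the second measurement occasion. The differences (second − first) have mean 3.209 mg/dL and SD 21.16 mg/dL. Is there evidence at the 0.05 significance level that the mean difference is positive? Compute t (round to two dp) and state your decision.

t = 0.55; fail to reject H0

H0: μ_d = 0; H1: μ_d > 0 (paired t-test on the differences, right-tailed).
t = d̄/(s_d/√n) = 3.209/(21.16/√13) = 0.55
df = n − 1 = 12
p-value = P(T ≥ 0.55) ≈ 0.2973
Since p ≈ 0.2973 > α = 0.05, fail to reject H0; the data do not provide sufficient evidence against H0.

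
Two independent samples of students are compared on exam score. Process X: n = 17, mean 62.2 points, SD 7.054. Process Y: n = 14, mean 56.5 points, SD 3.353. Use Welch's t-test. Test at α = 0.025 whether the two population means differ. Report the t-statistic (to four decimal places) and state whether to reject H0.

t = 2.9513; reject H0

Let group 1 = process X, group 2 = process Y. H0: μ_1 = μ_2; H1: μ_1 ≠ μ_2 (Welch's two-sample t-test, two-sided).
t = (x̄_1 − x̄_2)/√(s_1²/n_1 + s_2²/n_2) = (62.2 − 56.5)/√(7.054²/17 + 3.353²/14) = 2.9513
Welch–Satterthwaite df ≈ 23.78
Two-sided p-value ≈ 0.0070
Since p ≈ 0.0070 < α = 0.025, reject H0; the data support H1.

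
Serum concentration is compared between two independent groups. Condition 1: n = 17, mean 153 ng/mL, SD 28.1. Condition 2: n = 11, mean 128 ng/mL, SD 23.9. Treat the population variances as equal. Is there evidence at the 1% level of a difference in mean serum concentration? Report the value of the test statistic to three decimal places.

Let group 1 = condition 1, group 2 = condition 2. H0: μ_1 = μ_2; H1: μ_1 ≠ μ_2 (two-sample pooled-variance t-test, two-sided).
s_p² = [(17−1)·28.1² + (11−1)·23.9²]/(17+11−2) = 705.61
t = (153 − 128)/√[705.61·(1/17 + 1/11)] = 2.432
df = n₁ + n₂ − 2 = 26
Two-sided p-value ≈ 0.022
Since p ≈ 0.022 > α = 0.01, fail to reject H0; the data do not provide sufficient evidence against H0.

2.432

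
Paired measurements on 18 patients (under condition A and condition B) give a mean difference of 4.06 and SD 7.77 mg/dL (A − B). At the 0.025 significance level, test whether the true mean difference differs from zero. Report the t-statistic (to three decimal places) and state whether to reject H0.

H0: μ_d = 0; H1: μ_d ≠ 0 (paired t-test on the differences, two-sided).
t = d̄/(s_d/√n) = 4.06/(7.77/√18) = 2.217
df = n − 1 = 17
Two-sided p-value ≈ 0.041
Since p ≈ 0.041 > α = 0.025, fail to reject H0; the data do not provide sufficient evidence against H0.

t = 2.217; fail to reject H0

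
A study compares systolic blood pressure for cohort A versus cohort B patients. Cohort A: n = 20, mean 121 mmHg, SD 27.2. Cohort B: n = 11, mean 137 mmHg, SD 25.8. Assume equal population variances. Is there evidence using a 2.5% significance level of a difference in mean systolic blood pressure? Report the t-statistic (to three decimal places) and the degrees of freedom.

Let group 1 = cohort A, group 2 = cohort B. H0: μ_1 = μ_2; H1: μ_1 ≠ μ_2 (two-sample pooled-variance t-test, two-sided).
s_p² = [(20−1)·27.2² + (11−1)·25.8²]/(20+11−2) = 714.254
t = (121 − 137)/√[714.254·(1/20 + 1/11)] = -1.595
df = n₁ + n₂ − 2 = 29
Two-sided p-value ≈ 0.122
Since p ≈ 0.122 > α = 0.025, fail to reject H0; the evidence is not statistically significant.

t = -1.595, df = 29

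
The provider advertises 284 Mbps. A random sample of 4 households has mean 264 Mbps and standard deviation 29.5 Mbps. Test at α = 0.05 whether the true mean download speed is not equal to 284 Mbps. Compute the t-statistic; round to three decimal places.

-1.356

H0: μ = 284; H1: μ ≠ 284 (one-sample t-test, two-sided).
t = (x̄ − μ₀)/(s/√n) = (264 − 284)/(29.5/√4) = -1.356
df = n − 1 = 3
Two-sided p-value ≈ 0.268
Since p ≈ 0.268 > α = 0.05, fail to reject H0; the data do not provide sufficient evidence against H0.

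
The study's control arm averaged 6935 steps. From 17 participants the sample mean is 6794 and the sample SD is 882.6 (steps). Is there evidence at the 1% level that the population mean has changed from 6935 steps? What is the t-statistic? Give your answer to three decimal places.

-0.659

H0: μ = 6935; H1: μ ≠ 6935 (one-sample t-test, two-sided).
t = (x̄ − μ₀)/(s/√n) = (6794 − 6935)/(882.6/√17) = -0.659
df = n − 1 = 16
Two-sided p-value ≈ 0.5195
Since p ≈ 0.5195 > α = 0.01, fail to reject H0; the data do not provide sufficient evidence against H0.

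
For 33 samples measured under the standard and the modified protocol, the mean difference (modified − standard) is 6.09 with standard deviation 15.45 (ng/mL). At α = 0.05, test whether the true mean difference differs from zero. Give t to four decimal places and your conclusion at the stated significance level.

H0: μ_d = 0; H1: μ_d ≠ 0 (paired t-test on the differences, two-sided).
t = d̄/(s_d/√n) = 6.09/(15.45/√33) = 2.2644
df = n − 1 = 32
Two-sided p-value ≈ 0.030
Since p ≈ 0.030 < α = 0.05, reject H0; the evidence is statistically significant.

t = 2.2644; reject H0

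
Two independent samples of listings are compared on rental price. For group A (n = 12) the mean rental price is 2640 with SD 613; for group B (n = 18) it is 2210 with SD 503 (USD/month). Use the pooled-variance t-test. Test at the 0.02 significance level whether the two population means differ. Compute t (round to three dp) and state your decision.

Let group 1 = group A, group 2 = group B. H0: μ_1 = μ_2; H1: μ_1 ≠ μ_2 (two-sample pooled-variance t-test, two-sided).
s_p² = [(12−1)·613² + (18−1)·503²]/(12+18−2) = 301236
t = (2640 − 2210)/√[301236·(1/12 + 1/18)] = 2.102
df = n₁ + n₂ − 2 = 28
Two-sided p-value ≈ 0.045
Since p ≈ 0.045 > α = 0.02, fail to reject H0; the evidence is not statistically significant.

t = 2.102; fail to reject H0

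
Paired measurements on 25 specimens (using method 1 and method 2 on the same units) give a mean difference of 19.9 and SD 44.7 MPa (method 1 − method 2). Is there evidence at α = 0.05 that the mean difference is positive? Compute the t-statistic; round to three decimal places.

2.226

H0: μ_d = 0; H1: μ_d > 0 (paired t-test on the differences, right-tailed).
t = d̄/(s_d/√n) = 19.9/(44.7/√25) = 2.226
df = n − 1 = 24
p-value = P(T ≥ 2.226) ≈ 0.0178
Since p ≈ 0.0178 < α = 0.05, reject H0; the evidence is statistically significant.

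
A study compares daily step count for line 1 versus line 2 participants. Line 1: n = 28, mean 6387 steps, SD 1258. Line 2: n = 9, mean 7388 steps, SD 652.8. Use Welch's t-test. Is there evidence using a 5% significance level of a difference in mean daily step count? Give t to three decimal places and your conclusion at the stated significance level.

Let group 1 = line 1, group 2 = line 2. H0: μ_1 = μ_2; H1: μ_1 ≠ μ_2 (Welch's two-sample t-test, two-sided).
t = (x̄_1 − x̄_2)/√(s_1²/n_1 + s_2²/n_2) = (6387 − 7388)/√(1258²/28 + 652.8²/9) = -3.106
Welch–Satterthwaite df ≈ 27.07
Two-sided p-value ≈ 0.004
Since p ≈ 0.004 < α = 0.05, reject H0; the data support H1.

t = -3.106; reject H0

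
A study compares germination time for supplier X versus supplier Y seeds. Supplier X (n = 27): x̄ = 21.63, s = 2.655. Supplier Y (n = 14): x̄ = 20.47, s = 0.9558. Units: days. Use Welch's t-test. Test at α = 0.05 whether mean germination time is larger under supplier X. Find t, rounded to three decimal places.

2.031

Let group 1 = supplier X, group 2 = supplier Y. H0: μ_1 = μ_2; H1: μ_1 > μ_2 (Welch's two-sample t-test, right-tailed).
t = (x̄_1 − x̄_2)/√(s_1²/n_1 + s_2²/n_2) = (21.63 − 20.47)/√(2.655²/27 + 0.9558²/14) = 2.031
Welch–Satterthwaite df ≈ 36.11
p-value = P(T ≥ 2.031) ≈ 0.025
Since p ≈ 0.025 < α = 0.05, reject H0; the evidence is statistically significant.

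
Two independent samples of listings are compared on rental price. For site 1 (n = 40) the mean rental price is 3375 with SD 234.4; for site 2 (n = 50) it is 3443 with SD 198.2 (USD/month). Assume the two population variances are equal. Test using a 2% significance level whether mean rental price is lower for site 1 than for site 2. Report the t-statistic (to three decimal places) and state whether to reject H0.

t = -1.491; fail to reject H0

Let group 1 = site 1, group 2 = site 2. H0: μ_1 = μ_2; H1: μ_1 < μ_2 (two-sample pooled-variance t-test, left-tailed).
s_p² = [(40−1)·234.4² + (50−1)·198.2²]/(40+50−2) = 46223.5
t = (3375 − 3443)/√[46223.5·(1/40 + 1/50)] = -1.491
df = n₁ + n₂ − 2 = 88
p-value = P(T ≤ -1.491) ≈ 0.0698
Since p ≈ 0.0698 > α = 0.02, fail to reject H0; the evidence is not statistically significant.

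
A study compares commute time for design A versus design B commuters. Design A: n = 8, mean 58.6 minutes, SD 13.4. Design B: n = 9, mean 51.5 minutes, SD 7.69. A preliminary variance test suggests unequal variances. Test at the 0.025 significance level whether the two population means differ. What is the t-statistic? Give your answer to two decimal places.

1.32

Let group 1 = design A, group 2 = design B. H0: μ_1 = μ_2; H1: μ_1 ≠ μ_2 (Welch's two-sample t-test, two-sided).
t = (x̄_1 − x̄_2)/√(s_1²/n_1 + s_2²/n_2) = (58.6 − 51.5)/√(13.4²/8 + 7.69²/9) = 1.32
Welch–Satterthwaite df ≈ 10.88
Two-sided p-value ≈ 0.215
Since p ≈ 0.215 > α = 0.025, fail to reject H0; the evidence is not statistically significant.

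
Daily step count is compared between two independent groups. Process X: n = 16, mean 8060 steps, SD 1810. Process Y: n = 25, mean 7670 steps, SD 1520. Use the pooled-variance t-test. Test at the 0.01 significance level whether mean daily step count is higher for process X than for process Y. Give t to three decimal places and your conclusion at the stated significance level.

Let group 1 = process X, group 2 = process Y. H0: μ_1 = μ_2; H1: μ_1 > μ_2 (two-sample pooled-variance t-test, right-tailed).
s_p² = [(16−1)·1810² + (25−1)·1520²]/(16+25−2) = 2681820
t = (8060 − 7670)/√[2681820·(1/16 + 1/25)] = 0.744
df = n₁ + n₂ − 2 = 39
p-value = P(T ≥ 0.744) ≈ 0.2307
Since p ≈ 0.2307 > α = 0.01, fail to reject H0; the data do not provide sufficient evidence against H0.

t = 0.744; fail to reject H0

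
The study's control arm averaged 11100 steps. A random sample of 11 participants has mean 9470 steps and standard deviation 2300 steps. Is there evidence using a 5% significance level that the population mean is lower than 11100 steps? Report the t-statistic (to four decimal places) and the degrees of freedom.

t = -2.3505, df = 10

H0: μ = 11100; H1: μ < 11100 (one-sample t-test, left-tailed).
t = (x̄ − μ₀)/(s/√n) = (9470 − 11100)/(2300/√11) = -2.3505
df = n − 1 = 10
p-value = P(T ≤ -2.3505) ≈ 0.0203
Since p ≈ 0.0203 < α = 0.05, reject H0; the evidence is statistically significant.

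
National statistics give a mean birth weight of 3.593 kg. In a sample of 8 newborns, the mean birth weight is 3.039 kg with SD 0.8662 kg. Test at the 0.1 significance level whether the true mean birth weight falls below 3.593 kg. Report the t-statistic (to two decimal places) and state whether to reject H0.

H0: μ = 3.593; H1: μ < 3.593 (one-sample t-test, left-tailed).
t = (x̄ − μ₀)/(s/√n) = (3.039 − 3.593)/(0.8662/√8) = -1.81
df = n − 1 = 7
p-value = P(T ≤ -1.81) ≈ 0.057
Since p ≈ 0.057 < α = 0.1, reject H0; the evidence is statistically significant.

t = -1.81; reject H0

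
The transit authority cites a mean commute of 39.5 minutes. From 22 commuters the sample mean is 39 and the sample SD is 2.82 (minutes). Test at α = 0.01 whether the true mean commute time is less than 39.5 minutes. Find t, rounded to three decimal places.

-0.832

H0: μ = 39.5; H1: μ < 39.5 (one-sample t-test, left-tailed).
t = (x̄ − μ₀)/(s/√n) = (39 − 39.5)/(2.82/√22) = -0.832
df = n − 1 = 21
p-value = P(T ≤ -0.832) ≈ 0.207
Since p ≈ 0.207 > α = 0.01, fail to reject H0; the evidence is not statistically significant.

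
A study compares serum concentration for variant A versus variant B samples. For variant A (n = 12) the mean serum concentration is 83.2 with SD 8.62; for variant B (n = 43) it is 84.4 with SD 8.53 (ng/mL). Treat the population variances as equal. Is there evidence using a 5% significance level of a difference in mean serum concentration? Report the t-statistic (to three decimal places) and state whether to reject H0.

Let group 1 = variant A, group 2 = variant B. H0: μ_1 = μ_2; H1: μ_1 ≠ μ_2 (two-sample pooled-variance t-test, two-sided).
s_p² = [(12−1)·8.62² + (43−1)·8.53²]/(12+43−2) = 73.0812
t = (83.2 − 84.4)/√[73.0812·(1/12 + 1/43)] = -0.430
df = n₁ + n₂ − 2 = 53
Two-sided p-value ≈ 0.6690
Since p ≈ 0.6690 > α = 0.05, fail to reject H0; the data do not provide sufficient evidence against H0.

t = -0.430; fail to reject H0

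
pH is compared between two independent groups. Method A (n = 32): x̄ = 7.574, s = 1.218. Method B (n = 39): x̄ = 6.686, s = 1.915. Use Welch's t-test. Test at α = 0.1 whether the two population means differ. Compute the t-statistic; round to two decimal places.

Let group 1 = method A, group 2 = method B. H0: μ_1 = μ_2; H1: μ_1 ≠ μ_2 (Welch's two-sample t-test, two-sided).
t = (x̄_1 − x̄_2)/√(s_1²/n_1 + s_2²/n_2) = (7.574 − 6.686)/√(1.218²/32 + 1.915²/39) = 2.37
Welch–Satterthwaite df ≈ 65.26
Two-sided p-value ≈ 0.021
Since p ≈ 0.021 < α = 0.1, reject H0; the evidence is statistically significant.

2.37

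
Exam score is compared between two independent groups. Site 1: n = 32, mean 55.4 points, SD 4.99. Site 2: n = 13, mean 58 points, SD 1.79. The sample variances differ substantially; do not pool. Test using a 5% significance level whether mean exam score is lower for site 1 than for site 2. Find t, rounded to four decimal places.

Let group 1 = site 1, group 2 = site 2. H0: μ_1 = μ_2; H1: μ_1 < μ_2 (Welch's two-sample t-test, left-tailed).
t = (x̄_1 − x̄_2)/√(s_1²/n_1 + s_2²/n_2) = (55.4 − 58)/√(4.99²/32 + 1.79²/13) = -2.5686
Welch–Satterthwaite df ≈ 42.69
p-value = P(T ≤ -2.5686) ≈ 0.007
Since p ≈ 0.007 < α = 0.05, reject H0; the data support H1.

-2.5686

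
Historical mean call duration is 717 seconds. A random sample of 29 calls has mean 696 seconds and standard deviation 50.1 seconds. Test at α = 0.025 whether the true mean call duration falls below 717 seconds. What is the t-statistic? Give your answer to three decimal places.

H0: μ = 717; H1: μ < 717 (one-sample t-test, left-tailed).
t = (x̄ − μ₀)/(s/√n) = (696 − 717)/(50.1/√29) = -2.257
df = n − 1 = 28
p-value = P(T ≤ -2.257) ≈ 0.016
Since p ≈ 0.016 < α = 0.025, reject H0; the data support H1.

-2.257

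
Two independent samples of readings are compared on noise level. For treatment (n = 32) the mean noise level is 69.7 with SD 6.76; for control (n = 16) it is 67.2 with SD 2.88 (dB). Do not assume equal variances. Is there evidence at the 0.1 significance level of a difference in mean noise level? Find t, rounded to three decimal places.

1.792

Let group 1 = treatment, group 2 = control. H0: μ_1 = μ_2; H1: μ_1 ≠ μ_2 (Welch's two-sample t-test, two-sided).
t = (x̄_1 − x̄_2)/√(s_1²/n_1 + s_2²/n_2) = (69.7 − 67.2)/√(6.76²/32 + 2.88²/16) = 1.792
Welch–Satterthwaite df ≈ 45.26
Two-sided p-value ≈ 0.0798
Since p ≈ 0.0798 < α = 0.1, reject H0; the evidence is statistically significant.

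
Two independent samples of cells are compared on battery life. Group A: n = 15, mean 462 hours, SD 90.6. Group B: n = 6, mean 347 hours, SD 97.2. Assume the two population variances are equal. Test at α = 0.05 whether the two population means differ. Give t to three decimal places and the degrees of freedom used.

Let group 1 = group A, group 2 = group B. H0: μ_1 = μ_2; H1: μ_1 ≠ μ_2 (two-sample pooled-variance t-test, two-sided).
s_p² = [(15−1)·90.6² + (6−1)·97.2²]/(15+6−2) = 8534.54
t = (462 − 347)/√[8534.54·(1/15 + 1/6)] = 2.577
df = n₁ + n₂ − 2 = 19
Two-sided p-value ≈ 0.0185
Since p ≈ 0.0185 < α = 0.05, reject H0; the data support H1.

t = 2.577, df = 19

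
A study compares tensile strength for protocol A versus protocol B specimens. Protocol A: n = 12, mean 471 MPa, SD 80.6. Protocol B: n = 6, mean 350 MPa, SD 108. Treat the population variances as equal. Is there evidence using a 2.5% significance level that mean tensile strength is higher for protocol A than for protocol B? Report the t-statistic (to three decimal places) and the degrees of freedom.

Let group 1 = protocol A, group 2 = protocol B. H0: μ_1 = μ_2; H1: μ_1 > μ_2 (two-sample pooled-variance t-test, right-tailed).
s_p² = [(12−1)·80.6² + (6−1)·108²]/(12+6−2) = 8111.25
t = (471 − 350)/√[8111.25·(1/12 + 1/6)] = 2.687
df = n₁ + n₂ − 2 = 16
p-value = P(T ≥ 2.687) ≈ 0.0081
Since p ≈ 0.0081 < α = 0.025, reject H0; the data support H1.

t = 2.687, df = 16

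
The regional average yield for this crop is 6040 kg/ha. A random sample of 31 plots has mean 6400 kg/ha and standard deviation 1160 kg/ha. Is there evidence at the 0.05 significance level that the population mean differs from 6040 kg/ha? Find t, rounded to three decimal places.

1.728

H0: μ = 6040; H1: μ ≠ 6040 (one-sample t-test, two-sided).
t = (x̄ − μ₀)/(s/√n) = (6400 − 6040)/(1160/√31) = 1.728
df = n − 1 = 30
Two-sided p-value ≈ 0.094
Since p ≈ 0.094 > α = 0.05, fail to reject H0; the evidence is not statistically significant.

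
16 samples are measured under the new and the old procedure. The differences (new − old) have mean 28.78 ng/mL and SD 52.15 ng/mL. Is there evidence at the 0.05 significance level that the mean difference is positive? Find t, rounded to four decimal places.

2.2075

H0: μ_d = 0; H1: μ_d > 0 (paired t-test on the differences, right-tailed).
t = d̄/(s_d/√n) = 28.78/(52.15/√16) = 2.2075
df = n − 1 = 15
p-value = P(T ≥ 2.2075) ≈ 0.0216
Since p ≈ 0.0216 < α = 0.05, reject H0; the evidence is statistically significant.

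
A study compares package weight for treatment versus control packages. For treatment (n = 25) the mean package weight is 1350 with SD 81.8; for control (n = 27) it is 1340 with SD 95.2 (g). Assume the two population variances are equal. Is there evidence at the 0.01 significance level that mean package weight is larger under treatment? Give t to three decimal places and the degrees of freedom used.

Let group 1 = treatment, group 2 = control. H0: μ_1 = μ_2; H1: μ_1 > μ_2 (two-sample pooled-variance t-test, right-tailed).
s_p² = [(25−1)·81.8² + (27−1)·95.2²]/(25+27−2) = 7924.58
t = (1350 − 1340)/√[7924.58·(1/25 + 1/27)] = 0.405
df = n₁ + n₂ − 2 = 50
p-value = P(T ≥ 0.405) ≈ 0.3437
Since p ≈ 0.3437 > α = 0.01, fail to reject H0; the data do not provide sufficient evidence against H0.

t = 0.405, df = 50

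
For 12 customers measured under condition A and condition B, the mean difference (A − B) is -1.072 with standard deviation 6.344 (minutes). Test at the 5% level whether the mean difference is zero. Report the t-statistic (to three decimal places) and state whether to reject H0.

H0: μ_d = 0; H1: μ_d ≠ 0 (paired t-test on the differences, two-sided).
t = d̄/(s_d/√n) = -1.072/(6.344/√12) = -0.585
df = n − 1 = 11
Two-sided p-value ≈ 0.570
Since p ≈ 0.570 > α = 0.05, fail to reject H0; the data do not provide sufficient evidence against H0.

t = -0.585; fail to reject H0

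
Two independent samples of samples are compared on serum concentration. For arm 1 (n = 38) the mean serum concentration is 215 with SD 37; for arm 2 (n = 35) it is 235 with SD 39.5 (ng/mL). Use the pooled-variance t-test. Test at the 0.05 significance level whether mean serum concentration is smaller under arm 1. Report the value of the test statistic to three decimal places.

-2.234

Let group 1 = arm 1, group 2 = arm 2. H0: μ_1 = μ_2; H1: μ_1 < μ_2 (two-sample pooled-variance t-test, left-tailed).
s_p² = [(38−1)·37² + (35−1)·39.5²]/(38+35−2) = 1460.58
t = (215 − 235)/√[1460.58·(1/38 + 1/35)] = -2.234
df = n₁ + n₂ − 2 = 71
p-value = P(T ≤ -2.234) ≈ 0.014
Since p ≈ 0.014 < α = 0.05, reject H0; the evidence is statistically significant.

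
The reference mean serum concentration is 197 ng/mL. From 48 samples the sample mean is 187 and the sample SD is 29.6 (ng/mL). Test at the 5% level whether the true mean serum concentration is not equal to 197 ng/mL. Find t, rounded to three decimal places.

H0: μ = 197; H1: μ ≠ 197 (one-sample t-test, two-sided).
t = (x̄ − μ₀)/(s/√n) = (187 − 197)/(29.6/√48) = -2.341
df = n − 1 = 47
Two-sided p-value ≈ 0.024
Since p ≈ 0.024 < α = 0.05, reject H0; the data support H1.

-2.341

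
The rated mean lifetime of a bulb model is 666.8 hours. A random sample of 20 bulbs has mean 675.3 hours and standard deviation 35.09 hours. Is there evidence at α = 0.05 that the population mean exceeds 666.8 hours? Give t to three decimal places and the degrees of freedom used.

t = 1.083, df = 19

H0: μ = 666.8; H1: μ > 666.8 (one-sample t-test, right-tailed).
t = (x̄ − μ₀)/(s/√n) = (675.3 − 666.8)/(35.09/√20) = 1.083
df = n − 1 = 19
p-value = P(T ≥ 1.083) ≈ 0.1461
Since p ≈ 0.1461 > α = 0.05, fail to reject H0; the data do not provide sufficient evidence against H0.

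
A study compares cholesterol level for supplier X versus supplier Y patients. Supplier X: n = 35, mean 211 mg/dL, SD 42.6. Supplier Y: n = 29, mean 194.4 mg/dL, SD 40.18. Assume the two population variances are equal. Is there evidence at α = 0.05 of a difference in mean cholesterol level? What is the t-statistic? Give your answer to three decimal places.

Let group 1 = supplier X, group 2 = supplier Y. H0: μ_1 = μ_2; H1: μ_1 ≠ μ_2 (two-sample pooled-variance t-test, two-sided).
s_p² = [(35−1)·42.6² + (29−1)·40.18²]/(35+29−2) = 1724.29
t = (211 − 194.4)/√[1724.29·(1/35 + 1/29)] = 1.592
df = n₁ + n₂ − 2 = 62
Two-sided p-value ≈ 0.1165
Since p ≈ 0.1165 > α = 0.05, fail to reject H0; the data do not provide sufficient evidence against H0.

1.592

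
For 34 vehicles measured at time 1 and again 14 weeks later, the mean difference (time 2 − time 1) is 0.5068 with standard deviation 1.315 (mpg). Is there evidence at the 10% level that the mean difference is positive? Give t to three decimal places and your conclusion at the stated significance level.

t = 2.247; reject H0

H0: μ_d = 0; H1: μ_d > 0 (paired t-test on the differences, right-tailed).
t = d̄/(s_d/√n) = 0.5068/(1.315/√34) = 2.247
df = n − 1 = 33
p-value = P(T ≥ 2.247) ≈ 0.016
Since p ≈ 0.016 < α = 0.1, reject H0; the evidence is statistically significant.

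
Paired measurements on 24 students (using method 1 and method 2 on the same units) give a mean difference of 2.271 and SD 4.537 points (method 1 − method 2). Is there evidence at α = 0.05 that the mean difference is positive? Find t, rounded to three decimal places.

H0: μ_d = 0; H1: μ_d > 0 (paired t-test on the differences, right-tailed).
t = d̄/(s_d/√n) = 2.271/(4.537/√24) = 2.452
df = n − 1 = 23
p-value = P(T ≥ 2.452) ≈ 0.0111
Since p ≈ 0.0111 < α = 0.05, reject H0; the evidence is statistically significant.

2.452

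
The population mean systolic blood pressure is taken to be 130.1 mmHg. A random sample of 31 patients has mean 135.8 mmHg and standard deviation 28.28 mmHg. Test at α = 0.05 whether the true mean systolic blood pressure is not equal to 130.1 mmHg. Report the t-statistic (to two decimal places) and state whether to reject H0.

t = 1.12; fail to reject H0

H0: μ = 130.1; H1: μ ≠ 130.1 (one-sample t-test, two-sided).
t = (x̄ − μ₀)/(s/√n) = (135.8 − 130.1)/(28.28/√31) = 1.12
df = n − 1 = 30
Two-sided p-value ≈ 0.271
Since p ≈ 0.271 > α = 0.05, fail to reject H0; the data do not provide sufficient evidence against H0.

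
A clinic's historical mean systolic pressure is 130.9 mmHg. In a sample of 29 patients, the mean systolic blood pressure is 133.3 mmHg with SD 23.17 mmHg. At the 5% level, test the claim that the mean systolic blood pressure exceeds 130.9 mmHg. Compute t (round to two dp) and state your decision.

H0: μ = 130.9; H1: μ > 130.9 (one-sample t-test, right-tailed).
t = (x̄ − μ₀)/(s/√n) = (133.3 − 130.9)/(23.17/√29) = 0.56
df = n − 1 = 28
p-value = P(T ≥ 0.56) ≈ 0.291
Since p ≈ 0.291 > α = 0.05, fail to reject H0; the data do not provide sufficient evidence against H0.

t = 0.56; fail to reject H0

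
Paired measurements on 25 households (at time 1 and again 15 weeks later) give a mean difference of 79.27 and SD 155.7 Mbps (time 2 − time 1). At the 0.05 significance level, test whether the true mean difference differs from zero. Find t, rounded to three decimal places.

H0: μ_d = 0; H1: μ_d ≠ 0 (paired t-test on the differences, two-sided).
t = d̄/(s_d/√n) = 79.27/(155.7/√25) = 2.546
df = n − 1 = 24
Two-sided p-value ≈ 0.018
Since p ≈ 0.018 < α = 0.05, reject H0; the data support H1.

2.546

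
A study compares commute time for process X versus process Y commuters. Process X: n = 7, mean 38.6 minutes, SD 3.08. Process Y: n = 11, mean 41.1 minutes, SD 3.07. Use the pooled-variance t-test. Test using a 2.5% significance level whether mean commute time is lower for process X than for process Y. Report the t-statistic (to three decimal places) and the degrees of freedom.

t = -1.682, df = 16

Let group 1 = process X, group 2 = process Y. H0: μ_1 = μ_2; H1: μ_1 < μ_2 (two-sample pooled-variance t-test, left-tailed).
s_p² = [(7−1)·3.08² + (11−1)·3.07²]/(7+11−2) = 9.44796
t = (38.6 − 41.1)/√[9.44796·(1/7 + 1/11)] = -1.682
df = n₁ + n₂ − 2 = 16
p-value = P(T ≤ -1.682) ≈ 0.0560
Since p ≈ 0.0560 > α = 0.025, fail to reject H0; the data do not provide sufficient evidence against H0.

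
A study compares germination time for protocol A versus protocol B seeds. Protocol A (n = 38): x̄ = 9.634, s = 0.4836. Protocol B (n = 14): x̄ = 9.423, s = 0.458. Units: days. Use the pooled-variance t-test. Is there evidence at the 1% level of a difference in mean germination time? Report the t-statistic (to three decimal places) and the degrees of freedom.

t = 1.415, df = 50

Let group 1 = protocol A, group 2 = protocol B. H0: μ_1 = μ_2; H1: μ_1 ≠ μ_2 (two-sample pooled-variance t-test, two-sided).
s_p² = [(38−1)·0.4836² + (14−1)·0.458²]/(38+14−2) = 0.227602
t = (9.634 − 9.423)/√[0.227602·(1/38 + 1/14)] = 1.415
df = n₁ + n₂ − 2 = 50
Two-sided p-value ≈ 0.1634
Since p ≈ 0.1634 > α = 0.01, fail to reject H0; the evidence is not statistically significant.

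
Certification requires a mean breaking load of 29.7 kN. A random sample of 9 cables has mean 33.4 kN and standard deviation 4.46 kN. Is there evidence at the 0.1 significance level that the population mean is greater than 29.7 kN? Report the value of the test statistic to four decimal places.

H0: μ = 29.7; H1: μ > 29.7 (one-sample t-test, right-tailed).
t = (x̄ − μ₀)/(s/√n) = (33.4 − 29.7)/(4.46/√9) = 2.4888
df = n − 1 = 8
p-value = P(T ≥ 2.4888) ≈ 0.0188
Since p ≈ 0.0188 < α = 0.1, reject H0; the evidence is statistically significant.

2.4888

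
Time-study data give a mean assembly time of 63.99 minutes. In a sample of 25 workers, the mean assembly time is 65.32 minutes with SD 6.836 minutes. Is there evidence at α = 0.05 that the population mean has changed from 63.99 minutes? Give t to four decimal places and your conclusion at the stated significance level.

t = 0.9728; fail to reject H0

H0: μ = 63.99; H1: μ ≠ 63.99 (one-sample t-test, two-sided).
t = (x̄ − μ₀)/(s/√n) = (65.32 − 63.99)/(6.836/√25) = 0.9728
df = n − 1 = 24
Two-sided p-value ≈ 0.3404
Since p ≈ 0.3404 > α = 0.05, fail to reject H0; the evidence is not statistically significant.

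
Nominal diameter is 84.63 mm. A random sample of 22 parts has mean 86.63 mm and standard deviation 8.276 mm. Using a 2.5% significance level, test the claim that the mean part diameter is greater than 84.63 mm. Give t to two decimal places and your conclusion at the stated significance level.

t = 1.13; fail to reject H0

H0: μ = 84.63; H1: μ > 84.63 (one-sample t-test, right-tailed).
t = (x̄ − μ₀)/(s/√n) = (86.63 − 84.63)/(8.276/√22) = 1.13
df = n − 1 = 21
p-value = P(T ≥ 1.13) ≈ 0.1349
Since p ≈ 0.1349 > α = 0.025, fail to reject H0; the data do not provide sufficient evidence against H0.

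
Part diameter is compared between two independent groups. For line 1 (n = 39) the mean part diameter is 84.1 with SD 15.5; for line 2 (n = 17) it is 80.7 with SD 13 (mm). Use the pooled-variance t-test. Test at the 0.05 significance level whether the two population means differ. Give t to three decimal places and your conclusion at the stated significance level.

t = 0.790; fail to reject H0

Let group 1 = line 1, group 2 = line 2. H0: μ_1 = μ_2; H1: μ_1 ≠ μ_2 (two-sample pooled-variance t-test, two-sided).
s_p² = [(39−1)·15.5² + (17−1)·13²]/(39+17−2) = 219.139
t = (84.1 − 80.7)/√[219.139·(1/39 + 1/17)] = 0.790
df = n₁ + n₂ − 2 = 54
Two-sided p-value ≈ 0.433
Since p ≈ 0.433 > α = 0.05, fail to reject H0; the evidence is not statistically significant.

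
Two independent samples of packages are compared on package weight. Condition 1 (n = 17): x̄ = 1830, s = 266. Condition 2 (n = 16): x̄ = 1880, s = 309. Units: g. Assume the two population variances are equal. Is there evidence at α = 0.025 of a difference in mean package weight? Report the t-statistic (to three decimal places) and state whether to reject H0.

t = -0.499; fail to reject H0

Let group 1 = condition 1, group 2 = condition 2. H0: μ_1 = μ_2; H1: μ_1 ≠ μ_2 (two-sample pooled-variance t-test, two-sided).
s_p² = [(17−1)·266² + (16−1)·309²]/(17+16−2) = 82719.7
t = (1830 − 1880)/√[82719.7·(1/17 + 1/16)] = -0.499
df = n₁ + n₂ − 2 = 31
Two-sided p-value ≈ 0.6212
Since p ≈ 0.6212 > α = 0.025, fail to reject H0; the evidence is not statistically significant.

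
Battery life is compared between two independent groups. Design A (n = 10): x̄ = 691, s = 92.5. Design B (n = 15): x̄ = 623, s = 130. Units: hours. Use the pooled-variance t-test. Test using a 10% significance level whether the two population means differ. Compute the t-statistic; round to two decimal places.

1.43

Let group 1 = design A, group 2 = design B. H0: μ_1 = μ_2; H1: μ_1 ≠ μ_2 (two-sample pooled-variance t-test, two-sided).
s_p² = [(10−1)·92.5² + (15−1)·130²]/(10+15−2) = 13635.1
t = (691 − 623)/√[13635.1·(1/10 + 1/15)] = 1.43
df = n₁ + n₂ − 2 = 23
Two-sided p-value ≈ 0.167
Since p ≈ 0.167 > α = 0.1, fail to reject H0; the data do not provide sufficient evidence against H0.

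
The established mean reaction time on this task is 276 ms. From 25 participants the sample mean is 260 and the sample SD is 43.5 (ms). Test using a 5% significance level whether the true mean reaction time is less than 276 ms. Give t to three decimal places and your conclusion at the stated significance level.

t = -1.839; reject H0

H0: μ = 276; H1: μ < 276 (one-sample t-test, left-tailed).
t = (x̄ − μ₀)/(s/√n) = (260 − 276)/(43.5/√25) = -1.839
df = n − 1 = 24
p-value = P(T ≤ -1.839) ≈ 0.039
Since p ≈ 0.039 < α = 0.05, reject H0; the data support H1.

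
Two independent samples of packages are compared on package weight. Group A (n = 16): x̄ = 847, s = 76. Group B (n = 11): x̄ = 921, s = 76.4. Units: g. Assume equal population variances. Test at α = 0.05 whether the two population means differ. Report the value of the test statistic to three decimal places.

Let group 1 = group A, group 2 = group B. H0: μ_1 = μ_2; H1: μ_1 ≠ μ_2 (two-sample pooled-variance t-test, two-sided).
s_p² = [(16−1)·76² + (11−1)·76.4²]/(16+11−2) = 5800.38
t = (847 − 921)/√[5800.38·(1/16 + 1/11)] = -2.481
df = n₁ + n₂ − 2 = 25
Two-sided p-value ≈ 0.0202
Since p ≈ 0.0202 < α = 0.05, reject H0; the evidence is statistically significant.

-2.481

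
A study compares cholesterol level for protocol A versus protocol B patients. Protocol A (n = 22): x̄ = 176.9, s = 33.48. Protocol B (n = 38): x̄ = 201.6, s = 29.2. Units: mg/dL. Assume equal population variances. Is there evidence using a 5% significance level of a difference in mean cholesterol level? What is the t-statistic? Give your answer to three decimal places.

Let group 1 = protocol A, group 2 = protocol B. H0: μ_1 = μ_2; H1: μ_1 ≠ μ_2 (two-sample pooled-variance t-test, two-sided).
s_p² = [(22−1)·33.48² + (38−1)·29.2²]/(22+38−2) = 949.772
t = (176.9 − 201.6)/√[949.772·(1/22 + 1/38)] = -2.992
df = n₁ + n₂ − 2 = 58
Two-sided p-value ≈ 0.0041
Since p ≈ 0.0041 < α = 0.05, reject H0; the data support H1.

-2.992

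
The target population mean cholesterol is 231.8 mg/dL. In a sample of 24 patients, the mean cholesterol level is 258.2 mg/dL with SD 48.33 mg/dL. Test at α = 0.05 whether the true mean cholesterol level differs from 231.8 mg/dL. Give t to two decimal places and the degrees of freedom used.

t = 2.68, df = 23

H0: μ = 231.8; H1: μ ≠ 231.8 (one-sample t-test, two-sided).
t = (x̄ − μ₀)/(s/√n) = (258.2 − 231.8)/(48.33/√24) = 2.68
df = n − 1 = 23
Two-sided p-value ≈ 0.013
Since p ≈ 0.013 < α = 0.05, reject H0; the data support H1.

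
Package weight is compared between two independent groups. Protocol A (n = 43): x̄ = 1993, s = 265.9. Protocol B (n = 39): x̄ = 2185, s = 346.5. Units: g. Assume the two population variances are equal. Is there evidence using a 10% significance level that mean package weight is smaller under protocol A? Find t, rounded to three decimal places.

Let group 1 = protocol A, group 2 = protocol B. H0: μ_1 = μ_2; H1: μ_1 < μ_2 (two-sample pooled-variance t-test, left-tailed).
s_p² = [(43−1)·265.9² + (39−1)·346.5²]/(43+39−2) = 94148.5
t = (1993 − 2185)/√[94148.5·(1/43 + 1/39)] = -2.830
df = n₁ + n₂ − 2 = 80
p-value = P(T ≤ -2.830) ≈ 0.003
Since p ≈ 0.003 < α = 0.1, reject H0; the evidence is statistically significant.

-2.830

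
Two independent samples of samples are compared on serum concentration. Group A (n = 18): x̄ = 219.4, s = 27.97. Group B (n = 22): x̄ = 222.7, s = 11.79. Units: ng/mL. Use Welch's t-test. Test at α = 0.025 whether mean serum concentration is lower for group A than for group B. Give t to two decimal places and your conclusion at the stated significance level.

Let group 1 = group A, group 2 = group B. H0: μ_1 = μ_2; H1: μ_1 < μ_2 (Welch's two-sample t-test, left-tailed).
t = (x̄_1 − x̄_2)/√(s_1²/n_1 + s_2²/n_2) = (219.4 − 222.7)/√(27.97²/18 + 11.79²/22) = -0.47
Welch–Satterthwaite df ≈ 21.93
p-value = P(T ≤ -0.47) ≈ 0.3223
Since p ≈ 0.3223 > α = 0.025, fail to reject H0; the data do not provide sufficient evidence against H0.

t = -0.47; fail to reject H0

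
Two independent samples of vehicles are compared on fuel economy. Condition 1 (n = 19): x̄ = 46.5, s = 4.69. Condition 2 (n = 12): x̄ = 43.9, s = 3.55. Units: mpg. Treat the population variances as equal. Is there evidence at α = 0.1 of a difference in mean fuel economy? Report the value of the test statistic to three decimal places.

1.642

Let group 1 = condition 1, group 2 = condition 2. H0: μ_1 = μ_2; H1: μ_1 ≠ μ_2 (two-sample pooled-variance t-test, two-sided).
s_p² = [(19−1)·4.69² + (12−1)·3.55²]/(19+12−2) = 18.433
t = (46.5 − 43.9)/√[18.433·(1/19 + 1/12)] = 1.642
df = n₁ + n₂ − 2 = 29
Two-sided p-value ≈ 0.1113
Since p ≈ 0.1113 > α = 0.1, fail to reject H0; the evidence is not statistically significant.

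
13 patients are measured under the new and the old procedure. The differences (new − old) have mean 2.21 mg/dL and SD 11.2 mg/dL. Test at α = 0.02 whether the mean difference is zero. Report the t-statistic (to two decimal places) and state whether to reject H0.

H0: μ_d = 0; H1: μ_d ≠ 0 (paired t-test on the differences, two-sided).
t = d̄/(s_d/√n) = 2.21/(11.2/√13) = 0.71
df = n − 1 = 12
Two-sided p-value ≈ 0.4904
Since p ≈ 0.4904 > α = 0.02, fail to reject H0; the data do not provide sufficient evidence against H0.

t = 0.71; fail to reject H0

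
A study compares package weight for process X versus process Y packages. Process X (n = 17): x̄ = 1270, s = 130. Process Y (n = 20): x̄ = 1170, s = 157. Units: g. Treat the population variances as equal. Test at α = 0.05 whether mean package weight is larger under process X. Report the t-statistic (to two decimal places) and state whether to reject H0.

t = 2.09; reject H0

Let group 1 = process X, group 2 = process Y. H0: μ_1 = μ_2; H1: μ_1 > μ_2 (two-sample pooled-variance t-test, right-tailed).
s_p² = [(17−1)·130² + (20−1)·157²]/(17+20−2) = 21106.6
t = (1270 − 1170)/√[21106.6·(1/17 + 1/20)] = 2.09
df = n₁ + n₂ − 2 = 35
p-value = P(T ≥ 2.09) ≈ 0.022
Since p ≈ 0.022 < α = 0.05, reject H0; the data support H1.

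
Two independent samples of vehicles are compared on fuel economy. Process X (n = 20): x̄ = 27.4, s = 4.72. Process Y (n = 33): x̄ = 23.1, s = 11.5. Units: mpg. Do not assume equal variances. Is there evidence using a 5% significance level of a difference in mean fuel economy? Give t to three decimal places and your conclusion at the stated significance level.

t = 1.900; fail to reject H0

Let group 1 = process X, group 2 = process Y. H0: μ_1 = μ_2; H1: μ_1 ≠ μ_2 (Welch's two-sample t-test, two-sided).
t = (x̄_1 − x̄_2)/√(s_1²/n_1 + s_2²/n_2) = (27.4 − 23.1)/√(4.72²/20 + 11.5²/33) = 1.900
Welch–Satterthwaite df ≈ 46.24
Two-sided p-value ≈ 0.064
Since p ≈ 0.064 > α = 0.05, fail to reject H0; the evidence is not statistically significant.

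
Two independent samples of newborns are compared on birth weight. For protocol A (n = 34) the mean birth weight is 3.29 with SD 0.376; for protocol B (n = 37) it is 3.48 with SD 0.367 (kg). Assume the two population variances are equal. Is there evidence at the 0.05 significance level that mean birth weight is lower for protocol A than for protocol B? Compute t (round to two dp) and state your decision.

Let group 1 = protocol A, group 2 = protocol B. H0: μ_1 = μ_2; H1: μ_1 < μ_2 (two-sample pooled-variance t-test, left-tailed).
s_p² = [(34−1)·0.376² + (37−1)·0.367²]/(34+37−2) = 0.137887
t = (3.29 − 3.48)/√[0.137887·(1/34 + 1/37)] = -2.15
df = n₁ + n₂ − 2 = 69
p-value = P(T ≤ -2.15) ≈ 0.0174
Since p ≈ 0.0174 < α = 0.05, reject H0; the data support H1.

t = -2.15; reject H0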